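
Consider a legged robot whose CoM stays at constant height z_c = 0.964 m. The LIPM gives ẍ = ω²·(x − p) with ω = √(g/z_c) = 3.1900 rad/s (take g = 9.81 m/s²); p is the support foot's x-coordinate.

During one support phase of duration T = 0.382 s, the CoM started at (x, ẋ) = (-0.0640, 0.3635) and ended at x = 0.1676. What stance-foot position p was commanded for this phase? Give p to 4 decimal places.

ωT = 3.1900·0.382 = 1.218580; cosh(ωT) = 1.839016, sinh(ωT) = 1.543366
x(T) = p + (x₀−p)·cosh(ωT) + (ẋ₀/ω)·sinh(ωT) ⇒ p·(1 − cosh) = x(T) − x₀·cosh − (ẋ₀/ω)·sinh
numerator   = 0.1676 − (-0.0640)·1.839016 − (0.3635/3.1900)·1.543366 = 0.109431
denominator = 1 − 1.839016 = -0.839016
p = 0.109431 / -0.839016 = -0.1304

p = -0.1304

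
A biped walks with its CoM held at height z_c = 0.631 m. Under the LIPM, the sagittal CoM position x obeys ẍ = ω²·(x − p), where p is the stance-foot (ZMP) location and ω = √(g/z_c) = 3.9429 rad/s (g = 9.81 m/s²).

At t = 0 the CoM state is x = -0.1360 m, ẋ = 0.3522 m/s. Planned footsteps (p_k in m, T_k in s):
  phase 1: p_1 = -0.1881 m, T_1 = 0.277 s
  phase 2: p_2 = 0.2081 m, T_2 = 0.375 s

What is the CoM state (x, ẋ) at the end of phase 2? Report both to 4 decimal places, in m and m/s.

x = 0.2171, ẋ = 0.4030

phase 1: p=-0.1881, T=0.277, ωT=1.092183, cosh=1.658129, sinh=1.322646; start (x,ẋ)=(-0.136000, 0.352200) → end (x,ẋ)=(0.016434, 0.855698)
phase 2: p=0.2081, T=0.375, ωT=1.478587, cosh=2.307352, sinh=2.079393; start (x,ẋ)=(0.016434, 0.855698) → end (x,ẋ)=(0.217134, 0.402958)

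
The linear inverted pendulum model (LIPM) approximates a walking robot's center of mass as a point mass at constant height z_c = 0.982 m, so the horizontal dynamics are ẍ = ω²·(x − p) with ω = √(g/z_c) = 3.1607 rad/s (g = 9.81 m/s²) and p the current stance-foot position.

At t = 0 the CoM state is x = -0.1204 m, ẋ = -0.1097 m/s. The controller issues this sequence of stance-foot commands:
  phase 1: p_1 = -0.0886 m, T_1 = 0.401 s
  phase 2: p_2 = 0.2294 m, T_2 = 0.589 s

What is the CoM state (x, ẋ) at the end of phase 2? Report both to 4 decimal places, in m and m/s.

x = -1.5783, ẋ = -5.5577

phase 1: p=-0.0886, T=0.401, ωT=1.267441, cosh=1.916651, sinh=1.635100; start (x,ẋ)=(-0.120400, -0.109700) → end (x,ẋ)=(-0.206300, -0.374601)
phase 2: p=0.2294, T=0.589, ωT=1.861652, cosh=3.294888, sinh=3.139472; start (x,ẋ)=(-0.206300, -0.374601) → end (x,ẋ)=(-1.578267, -5.557685)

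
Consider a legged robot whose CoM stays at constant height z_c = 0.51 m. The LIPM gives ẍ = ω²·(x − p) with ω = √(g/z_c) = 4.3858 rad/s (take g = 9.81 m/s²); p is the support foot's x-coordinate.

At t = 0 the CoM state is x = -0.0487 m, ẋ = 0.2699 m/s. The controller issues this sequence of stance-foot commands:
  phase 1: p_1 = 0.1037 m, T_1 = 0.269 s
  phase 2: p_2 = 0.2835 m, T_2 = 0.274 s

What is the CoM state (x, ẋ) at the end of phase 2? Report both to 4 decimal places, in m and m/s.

x = -0.5440, ẋ = -3.3055

phase 1: p=0.1037, T=0.269, ωT=1.179780, cosh=1.780503, sinh=1.473156; start (x,ẋ)=(-0.048700, 0.269900) → end (x,ẋ)=(-0.076991, -0.504094)
phase 2: p=0.2835, T=0.274, ωT=1.201709, cosh=1.813238, sinh=1.512558; start (x,ẋ)=(-0.076991, -0.504094) → end (x,ẋ)=(-0.544007, -3.305462)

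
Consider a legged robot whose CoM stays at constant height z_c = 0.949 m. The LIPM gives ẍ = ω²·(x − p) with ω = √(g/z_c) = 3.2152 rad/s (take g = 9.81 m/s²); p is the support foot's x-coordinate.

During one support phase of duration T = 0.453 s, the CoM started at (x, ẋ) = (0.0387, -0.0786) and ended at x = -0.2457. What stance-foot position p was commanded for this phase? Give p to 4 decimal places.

p = 0.2248

ωT = 3.2152·0.453 = 1.456486; cosh(ωT) = 2.261954, sinh(ωT) = 2.028900
x(T) = p + (x₀−p)·cosh(ωT) + (ẋ₀/ω)·sinh(ωT) ⇒ p·(1 − cosh) = x(T) − x₀·cosh − (ẋ₀/ω)·sinh
numerator   = -0.2457 − (0.0387)·2.261954 − (-0.0786/3.2152)·2.028900 = -0.283638
denominator = 1 − 2.261954 = -1.261954
p = -0.283638 / -1.261954 = 0.2248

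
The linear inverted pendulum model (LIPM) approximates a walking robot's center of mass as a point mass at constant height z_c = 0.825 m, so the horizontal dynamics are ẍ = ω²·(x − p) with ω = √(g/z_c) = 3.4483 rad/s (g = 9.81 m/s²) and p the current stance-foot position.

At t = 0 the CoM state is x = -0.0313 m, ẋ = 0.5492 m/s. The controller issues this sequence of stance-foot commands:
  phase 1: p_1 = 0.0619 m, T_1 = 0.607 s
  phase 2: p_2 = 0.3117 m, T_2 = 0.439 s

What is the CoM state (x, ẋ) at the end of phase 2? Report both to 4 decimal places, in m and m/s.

phase 1: p=0.0619, T=0.607, ωT=2.093118, cosh=4.116733, sinh=3.993431; start (x,ẋ)=(-0.031300, 0.549200) → end (x,ẋ)=(0.314242, 0.977495)
phase 2: p=0.3117, T=0.439, ωT=1.513804, cosh=2.382027, sinh=2.161955; start (x,ẋ)=(0.314242, 0.977495) → end (x,ẋ)=(0.930607, 2.347368)

x = 0.9306, ẋ = 2.3474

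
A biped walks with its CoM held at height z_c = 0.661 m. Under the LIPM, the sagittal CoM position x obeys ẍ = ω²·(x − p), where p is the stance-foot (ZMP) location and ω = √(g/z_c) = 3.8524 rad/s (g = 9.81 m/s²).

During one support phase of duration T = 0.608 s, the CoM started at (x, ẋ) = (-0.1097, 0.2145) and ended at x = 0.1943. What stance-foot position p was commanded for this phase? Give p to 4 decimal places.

ωT = 3.8524·0.608 = 2.342259; cosh(ωT) = 5.250413, sinh(ωT) = 5.154303
x(T) = p + (x₀−p)·cosh(ωT) + (ẋ₀/ω)·sinh(ωT) ⇒ p·(1 − cosh) = x(T) − x₀·cosh − (ẋ₀/ω)·sinh
numerator   = 0.1943 − (-0.1097)·5.250413 − (0.2145/3.8524)·5.154303 = 0.483281
denominator = 1 − 5.250413 = -4.250413
p = 0.483281 / -4.250413 = -0.1137

p = -0.1137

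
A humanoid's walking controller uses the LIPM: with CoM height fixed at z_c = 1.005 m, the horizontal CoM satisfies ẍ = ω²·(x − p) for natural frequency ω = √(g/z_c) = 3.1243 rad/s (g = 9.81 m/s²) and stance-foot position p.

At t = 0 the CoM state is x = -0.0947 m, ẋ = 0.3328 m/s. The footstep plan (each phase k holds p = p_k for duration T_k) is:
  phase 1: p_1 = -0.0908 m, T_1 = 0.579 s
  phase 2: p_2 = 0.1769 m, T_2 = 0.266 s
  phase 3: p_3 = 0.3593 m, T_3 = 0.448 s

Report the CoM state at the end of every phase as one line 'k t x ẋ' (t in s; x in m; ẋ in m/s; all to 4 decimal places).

1 0.5790 0.2134 1.0068
2 0.8450 0.5264 1.4809
3 1.2930 1.6209 4.1783

phase 1: p=-0.0908, T=0.579, ωT=1.808970, cosh=3.133989, sinh=2.970166; start (x,ẋ)=(-0.094700, 0.332800) → end (x,ẋ)=(0.213359, 1.006801)
phase 2: p=0.1769, T=0.266, ωT=0.831064, cosh=1.365673, sinh=0.930087; start (x,ẋ)=(0.213359, 1.006801) → end (x,ẋ)=(0.526410, 1.480906)
phase 3: p=0.3593, T=0.448, ωT=1.399686, cosh=2.150301, sinh=1.903627; start (x,ẋ)=(0.526410, 1.480906) → end (x,ẋ)=(1.620949, 4.178283)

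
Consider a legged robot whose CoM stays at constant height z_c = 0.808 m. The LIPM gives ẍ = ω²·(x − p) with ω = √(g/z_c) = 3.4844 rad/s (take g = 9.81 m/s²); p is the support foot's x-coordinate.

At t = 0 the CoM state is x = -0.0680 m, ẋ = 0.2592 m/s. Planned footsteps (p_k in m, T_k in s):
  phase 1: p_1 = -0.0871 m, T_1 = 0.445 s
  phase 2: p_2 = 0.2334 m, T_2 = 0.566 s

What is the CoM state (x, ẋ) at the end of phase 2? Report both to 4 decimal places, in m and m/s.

x = 0.6422, ẋ = 1.5856

phase 1: p=-0.0871, T=0.445, ωT=1.550558, cosh=2.463115, sinh=2.250985; start (x,ẋ)=(-0.068000, 0.259200) → end (x,ẋ)=(0.127393, 0.788247)
phase 2: p=0.2334, T=0.566, ωT=1.972170, cosh=3.662706, sinh=3.523551; start (x,ẋ)=(0.127393, 0.788247) → end (x,ẋ)=(0.642233, 1.585624)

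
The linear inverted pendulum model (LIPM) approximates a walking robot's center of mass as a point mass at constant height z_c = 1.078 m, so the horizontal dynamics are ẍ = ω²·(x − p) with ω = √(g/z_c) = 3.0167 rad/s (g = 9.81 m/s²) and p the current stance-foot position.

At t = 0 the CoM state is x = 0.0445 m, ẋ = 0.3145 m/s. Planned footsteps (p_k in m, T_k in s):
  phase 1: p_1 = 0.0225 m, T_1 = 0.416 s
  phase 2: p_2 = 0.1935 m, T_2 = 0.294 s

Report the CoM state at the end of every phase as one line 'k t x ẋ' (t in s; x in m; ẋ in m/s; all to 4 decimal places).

phase 1: p=0.0225, T=0.416, ωT=1.254947, cosh=1.896372, sinh=1.611281; start (x,ẋ)=(0.044500, 0.314500) → end (x,ẋ)=(0.232201, 0.703346)
phase 2: p=0.1935, T=0.294, ωT=0.886910, cosh=1.419771, sinh=1.007845; start (x,ẋ)=(0.232201, 0.703346) → end (x,ẋ)=(0.483426, 1.116255)

1 0.4160 0.2322 0.7033
2 0.7100 0.4834 1.1163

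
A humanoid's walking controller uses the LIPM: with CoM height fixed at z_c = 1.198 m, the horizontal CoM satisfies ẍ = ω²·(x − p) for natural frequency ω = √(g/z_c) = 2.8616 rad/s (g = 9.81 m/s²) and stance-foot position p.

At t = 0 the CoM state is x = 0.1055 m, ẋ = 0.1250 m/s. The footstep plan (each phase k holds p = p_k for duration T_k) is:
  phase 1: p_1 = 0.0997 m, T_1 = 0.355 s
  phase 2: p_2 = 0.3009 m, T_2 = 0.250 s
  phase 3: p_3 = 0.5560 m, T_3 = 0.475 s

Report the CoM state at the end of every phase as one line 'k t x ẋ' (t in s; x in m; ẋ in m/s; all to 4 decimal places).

phase 1: p=0.0997, T=0.355, ωT=1.015868, cosh=1.561924, sinh=1.199836; start (x,ẋ)=(0.105500, 0.125000) → end (x,ẋ)=(0.161170, 0.215154)
phase 2: p=0.3009, T=0.250, ωT=0.715400, cosh=1.267000, sinh=0.778004; start (x,ẋ)=(0.161170, 0.215154) → end (x,ẋ)=(0.182358, -0.038485)
phase 3: p=0.5560, T=0.475, ωT=1.359260, cosh=2.075081, sinh=1.818230; start (x,ẋ)=(0.182358, -0.038485) → end (x,ẋ)=(-0.243790, -2.023936)

1 0.3550 0.1612 0.2152
2 0.6050 0.1824 -0.0385
3 1.0800 -0.2438 -2.0239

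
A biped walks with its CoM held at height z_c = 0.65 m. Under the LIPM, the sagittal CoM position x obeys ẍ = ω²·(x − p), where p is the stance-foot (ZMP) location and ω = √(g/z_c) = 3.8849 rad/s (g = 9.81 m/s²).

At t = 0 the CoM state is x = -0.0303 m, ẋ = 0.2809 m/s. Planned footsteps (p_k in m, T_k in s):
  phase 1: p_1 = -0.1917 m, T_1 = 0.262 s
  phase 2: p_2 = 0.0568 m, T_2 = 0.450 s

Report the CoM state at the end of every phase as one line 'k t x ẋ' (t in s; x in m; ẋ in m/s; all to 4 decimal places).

1 0.2620 0.1478 1.1937
2 0.7120 1.1817 4.5164

phase 1: p=-0.1917, T=0.262, ωT=1.017844, cosh=1.564297, sinh=1.202924; start (x,ẋ)=(-0.030300, 0.280900) → end (x,ẋ)=(0.147756, 1.193672)
phase 2: p=0.0568, T=0.450, ωT=1.748205, cosh=2.959184, sinh=2.785098; start (x,ẋ)=(0.147756, 1.193672) → end (x,ẋ)=(1.181702, 4.516421)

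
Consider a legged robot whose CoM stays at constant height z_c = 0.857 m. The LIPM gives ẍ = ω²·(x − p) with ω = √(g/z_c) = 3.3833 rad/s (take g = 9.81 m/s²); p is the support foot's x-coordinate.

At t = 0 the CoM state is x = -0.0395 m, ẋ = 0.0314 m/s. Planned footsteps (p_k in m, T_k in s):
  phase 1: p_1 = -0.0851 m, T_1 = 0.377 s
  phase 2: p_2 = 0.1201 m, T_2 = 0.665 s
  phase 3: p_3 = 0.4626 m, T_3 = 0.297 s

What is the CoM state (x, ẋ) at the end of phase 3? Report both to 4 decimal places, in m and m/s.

phase 1: p=-0.0851, T=0.377, ωT=1.275504, cosh=1.929898, sinh=1.650608; start (x,ẋ)=(-0.039500, 0.031400) → end (x,ẋ)=(0.018222, 0.315252)
phase 2: p=0.1201, T=0.665, ωT=2.249895, cosh=4.796073, sinh=4.690662; start (x,ẋ)=(0.018222, 0.315252) → end (x,ẋ)=(0.068558, -0.104817)
phase 3: p=0.4626, T=0.297, ωT=1.004840, cosh=1.548787, sinh=1.182684; start (x,ẋ)=(0.068558, -0.104817) → end (x,ẋ)=(-0.184327, -1.739046)

x = -0.1843, ẋ = -1.7390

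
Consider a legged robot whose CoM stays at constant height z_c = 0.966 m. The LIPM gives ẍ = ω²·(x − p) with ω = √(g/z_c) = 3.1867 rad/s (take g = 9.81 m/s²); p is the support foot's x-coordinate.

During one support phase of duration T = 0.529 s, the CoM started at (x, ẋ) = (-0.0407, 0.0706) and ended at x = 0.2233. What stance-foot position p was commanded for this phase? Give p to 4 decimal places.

ωT = 3.1867·0.529 = 1.685764; cosh(ωT) = 2.790938, sinh(ωT) = 2.605636
x(T) = p + (x₀−p)·cosh(ωT) + (ẋ₀/ω)·sinh(ωT) ⇒ p·(1 − cosh) = x(T) − x₀·cosh − (ẋ₀/ω)·sinh
numerator   = 0.2233 − (-0.0407)·2.790938 − (0.0706/3.1867)·2.605636 = 0.279164
denominator = 1 − 2.790938 = -1.790938
p = 0.279164 / -1.790938 = -0.1559

p = -0.1559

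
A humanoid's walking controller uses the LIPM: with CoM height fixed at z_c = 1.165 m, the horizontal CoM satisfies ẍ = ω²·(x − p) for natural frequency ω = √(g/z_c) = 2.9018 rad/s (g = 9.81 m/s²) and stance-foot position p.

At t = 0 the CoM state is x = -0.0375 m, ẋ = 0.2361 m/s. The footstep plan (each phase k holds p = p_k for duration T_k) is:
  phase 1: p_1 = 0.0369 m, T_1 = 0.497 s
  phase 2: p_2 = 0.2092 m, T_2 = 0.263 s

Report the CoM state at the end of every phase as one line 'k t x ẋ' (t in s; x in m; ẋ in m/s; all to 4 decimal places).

1 0.4970 0.0332 0.0962
2 0.7600 0.0072 -0.3031

phase 1: p=0.0369, T=0.497, ωT=1.442195, cosh=2.233189, sinh=1.996780; start (x,ẋ)=(-0.037500, 0.236100) → end (x,ẋ)=(0.033215, 0.096163)
phase 2: p=0.2092, T=0.263, ωT=0.763173, cosh=1.305629, sinh=0.839444; start (x,ẋ)=(0.033215, 0.096163) → end (x,ẋ)=(0.007248, -0.303127)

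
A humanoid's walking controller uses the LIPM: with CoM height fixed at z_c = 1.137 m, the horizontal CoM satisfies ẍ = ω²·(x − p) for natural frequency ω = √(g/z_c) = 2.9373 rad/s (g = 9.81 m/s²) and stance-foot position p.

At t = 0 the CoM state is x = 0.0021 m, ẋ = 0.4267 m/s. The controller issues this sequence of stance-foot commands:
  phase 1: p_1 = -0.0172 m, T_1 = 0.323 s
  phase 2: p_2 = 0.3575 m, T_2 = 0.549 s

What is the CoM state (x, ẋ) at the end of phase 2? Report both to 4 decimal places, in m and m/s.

x = 0.4414, ẋ = 0.4945

phase 1: p=-0.0172, T=0.323, ωT=0.948748, cosh=1.484850, sinh=1.097624; start (x,ẋ)=(0.002100, 0.426700) → end (x,ẋ)=(0.170909, 0.695810)
phase 2: p=0.3575, T=0.549, ωT=1.612578, cosh=2.607548, sinh=2.408175; start (x,ẋ)=(0.170909, 0.695810) → end (x,ẋ)=(0.441421, 0.494499)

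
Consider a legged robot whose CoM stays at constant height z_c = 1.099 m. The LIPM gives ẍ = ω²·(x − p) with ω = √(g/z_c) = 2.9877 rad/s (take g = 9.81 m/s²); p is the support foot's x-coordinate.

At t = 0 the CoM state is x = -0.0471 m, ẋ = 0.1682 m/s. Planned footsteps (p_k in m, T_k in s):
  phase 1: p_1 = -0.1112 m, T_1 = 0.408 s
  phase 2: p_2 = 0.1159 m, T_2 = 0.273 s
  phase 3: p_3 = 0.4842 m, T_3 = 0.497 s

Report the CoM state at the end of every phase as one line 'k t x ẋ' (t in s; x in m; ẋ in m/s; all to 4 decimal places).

1 0.4080 0.0936 0.6051
2 0.6810 0.2700 0.7574
3 1.1780 0.5179 0.4173

phase 1: p=-0.1112, T=0.408, ωT=1.218982, cosh=1.839635, sinh=1.544104; start (x,ẋ)=(-0.047100, 0.168200) → end (x,ẋ)=(0.093650, 0.605141)
phase 2: p=0.1159, T=0.273, ωT=0.815642, cosh=1.351491, sinh=0.909136; start (x,ẋ)=(0.093650, 0.605141) → end (x,ẋ)=(0.269969, 0.757406)
phase 3: p=0.4842, T=0.497, ωT=1.484887, cosh=2.320497, sinh=2.093969; start (x,ẋ)=(0.269969, 0.757406) → end (x,ẋ)=(0.517915, 0.417296)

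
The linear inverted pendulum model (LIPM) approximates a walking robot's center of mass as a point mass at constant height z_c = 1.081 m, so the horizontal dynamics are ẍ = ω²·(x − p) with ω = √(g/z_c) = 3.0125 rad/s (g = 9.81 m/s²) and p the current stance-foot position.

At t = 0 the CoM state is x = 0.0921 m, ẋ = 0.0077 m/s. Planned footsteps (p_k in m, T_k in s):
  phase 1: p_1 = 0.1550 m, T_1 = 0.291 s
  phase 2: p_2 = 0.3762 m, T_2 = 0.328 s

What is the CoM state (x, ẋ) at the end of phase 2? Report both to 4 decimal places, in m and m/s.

phase 1: p=0.1550, T=0.291, ωT=0.876637, cosh=1.409493, sinh=0.993313; start (x,ẋ)=(0.092100, 0.007700) → end (x,ẋ)=(0.068882, -0.177366)
phase 2: p=0.3762, T=0.328, ωT=0.988100, cosh=1.529205, sinh=1.156921; start (x,ẋ)=(0.068882, -0.177366) → end (x,ẋ)=(-0.161868, -1.342302)

x = -0.1619, ẋ = -1.3423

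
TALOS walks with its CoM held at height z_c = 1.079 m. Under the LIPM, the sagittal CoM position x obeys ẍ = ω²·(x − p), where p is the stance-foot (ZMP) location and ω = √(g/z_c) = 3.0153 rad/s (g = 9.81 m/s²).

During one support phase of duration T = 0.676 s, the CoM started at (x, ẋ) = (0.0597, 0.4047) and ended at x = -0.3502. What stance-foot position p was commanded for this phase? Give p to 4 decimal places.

ωT = 3.0153·0.676 = 2.038343; cosh(ωT) = 3.904060, sinh(ωT) = 3.773815
x(T) = p + (x₀−p)·cosh(ωT) + (ẋ₀/ω)·sinh(ωT) ⇒ p·(1 − cosh) = x(T) − x₀·cosh − (ẋ₀/ω)·sinh
numerator   = -0.3502 − (0.0597)·3.904060 − (0.4047/3.0153)·3.773815 = -1.089777
denominator = 1 − 3.904060 = -2.904060
p = -1.089777 / -2.904060 = 0.3753

p = 0.3753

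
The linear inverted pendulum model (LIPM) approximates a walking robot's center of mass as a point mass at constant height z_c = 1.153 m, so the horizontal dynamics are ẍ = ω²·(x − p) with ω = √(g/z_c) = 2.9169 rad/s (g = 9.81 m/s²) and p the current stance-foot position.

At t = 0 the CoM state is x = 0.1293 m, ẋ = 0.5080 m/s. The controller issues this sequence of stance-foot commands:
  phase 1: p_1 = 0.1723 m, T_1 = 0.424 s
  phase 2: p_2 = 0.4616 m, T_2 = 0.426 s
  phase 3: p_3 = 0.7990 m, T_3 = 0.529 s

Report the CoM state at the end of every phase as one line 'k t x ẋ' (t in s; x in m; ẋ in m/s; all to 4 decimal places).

phase 1: p=0.1723, T=0.424, ωT=1.236766, cosh=1.867388, sinh=1.577066; start (x,ẋ)=(0.129300, 0.508000) → end (x,ẋ)=(0.366660, 0.750827)
phase 2: p=0.4616, T=0.426, ωT=1.242599, cosh=1.876620, sinh=1.587987; start (x,ẋ)=(0.366660, 0.750827) → end (x,ẋ)=(0.692191, 0.969256)
phase 3: p=0.7990, T=0.529, ωT=1.543040, cosh=2.446262, sinh=2.232531; start (x,ẋ)=(0.692191, 0.969256) → end (x,ẋ)=(1.279565, 1.675508)

1 0.4240 0.3667 0.7508
2 0.8500 0.6922 0.9693
3 1.3790 1.2796 1.6755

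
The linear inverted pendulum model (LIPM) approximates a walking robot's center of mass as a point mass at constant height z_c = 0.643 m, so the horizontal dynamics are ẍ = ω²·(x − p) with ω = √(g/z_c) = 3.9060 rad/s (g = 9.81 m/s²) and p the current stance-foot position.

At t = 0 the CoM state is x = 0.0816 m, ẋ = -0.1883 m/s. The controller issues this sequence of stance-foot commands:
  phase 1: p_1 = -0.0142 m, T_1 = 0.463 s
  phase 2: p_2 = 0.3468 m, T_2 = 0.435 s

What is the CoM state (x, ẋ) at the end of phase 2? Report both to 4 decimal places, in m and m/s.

x = 0.1228, ẋ = -0.6340

phase 1: p=-0.0142, T=0.463, ωT=1.808478, cosh=3.132529, sinh=2.968625; start (x,ẋ)=(0.081600, -0.188300) → end (x,ẋ)=(0.142785, 0.520989)
phase 2: p=0.3468, T=0.435, ωT=1.699110, cosh=2.825962, sinh=2.643116; start (x,ẋ)=(0.142785, 0.520989) → end (x,ẋ)=(0.122805, -0.633957)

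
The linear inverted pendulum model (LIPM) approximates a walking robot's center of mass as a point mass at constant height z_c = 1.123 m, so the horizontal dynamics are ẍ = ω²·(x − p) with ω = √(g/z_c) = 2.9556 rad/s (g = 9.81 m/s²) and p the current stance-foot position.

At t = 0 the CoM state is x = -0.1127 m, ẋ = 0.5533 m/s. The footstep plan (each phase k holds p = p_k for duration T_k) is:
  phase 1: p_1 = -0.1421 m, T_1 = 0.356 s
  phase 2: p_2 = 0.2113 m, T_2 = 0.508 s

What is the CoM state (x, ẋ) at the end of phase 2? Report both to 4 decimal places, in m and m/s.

phase 1: p=-0.1421, T=0.356, ωT=1.052194, cosh=1.606549, sinh=1.257378; start (x,ẋ)=(-0.112700, 0.553300) → end (x,ẋ)=(0.140519, 0.998163)
phase 2: p=0.2113, T=0.508, ωT=1.501445, cosh=2.355488, sinh=2.132680; start (x,ẋ)=(0.140519, 0.998163) → end (x,ẋ)=(0.764822, 1.905001)

x = 0.7648, ẋ = 1.9050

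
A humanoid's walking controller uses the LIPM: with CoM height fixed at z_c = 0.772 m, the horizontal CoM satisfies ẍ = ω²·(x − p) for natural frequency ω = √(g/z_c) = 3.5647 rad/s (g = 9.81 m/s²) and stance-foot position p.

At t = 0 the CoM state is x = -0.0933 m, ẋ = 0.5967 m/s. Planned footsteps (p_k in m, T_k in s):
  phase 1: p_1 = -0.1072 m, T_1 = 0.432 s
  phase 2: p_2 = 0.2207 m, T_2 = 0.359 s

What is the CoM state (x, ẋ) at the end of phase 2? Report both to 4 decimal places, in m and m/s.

x = 1.1013, ẋ = 3.4967

phase 1: p=-0.1072, T=0.432, ωT=1.539950, cosh=2.439375, sinh=2.224984; start (x,ẋ)=(-0.093300, 0.596700) → end (x,ẋ)=(0.299150, 1.565822)
phase 2: p=0.2207, T=0.359, ωT=1.279727, cosh=1.936886, sinh=1.658773; start (x,ẋ)=(0.299150, 1.565822) → end (x,ẋ)=(1.101278, 3.496697)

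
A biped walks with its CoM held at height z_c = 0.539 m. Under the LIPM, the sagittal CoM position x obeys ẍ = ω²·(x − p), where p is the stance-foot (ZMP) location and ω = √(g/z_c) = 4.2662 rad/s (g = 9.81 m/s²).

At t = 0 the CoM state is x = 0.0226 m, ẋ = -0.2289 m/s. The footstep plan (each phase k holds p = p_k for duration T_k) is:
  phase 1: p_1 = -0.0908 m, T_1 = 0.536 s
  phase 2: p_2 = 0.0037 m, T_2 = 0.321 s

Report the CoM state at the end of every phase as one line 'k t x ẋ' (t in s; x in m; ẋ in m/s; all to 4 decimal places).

phase 1: p=-0.0908, T=0.536, ωT=2.286683, cosh=4.971921, sinh=4.870318; start (x,ẋ)=(0.022600, -0.228900) → end (x,ẋ)=(0.211702, 1.218124)
phase 2: p=0.0037, T=0.321, ωT=1.369450, cosh=2.093717, sinh=1.839470; start (x,ẋ)=(0.211702, 1.218124) → end (x,ẋ)=(0.964420, 4.182716)

1 0.5360 0.2117 1.2181
2 0.8570 0.9644 4.1827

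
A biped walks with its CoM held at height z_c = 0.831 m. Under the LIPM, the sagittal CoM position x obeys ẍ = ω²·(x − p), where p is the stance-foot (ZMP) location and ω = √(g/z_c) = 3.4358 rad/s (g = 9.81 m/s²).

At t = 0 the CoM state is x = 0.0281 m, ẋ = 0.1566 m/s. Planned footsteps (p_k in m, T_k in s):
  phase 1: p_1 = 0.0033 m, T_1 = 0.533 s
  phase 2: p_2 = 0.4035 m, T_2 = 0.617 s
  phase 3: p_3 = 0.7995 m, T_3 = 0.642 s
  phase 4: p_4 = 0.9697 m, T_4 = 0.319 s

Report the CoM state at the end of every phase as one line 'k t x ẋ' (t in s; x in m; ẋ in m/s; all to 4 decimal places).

1 0.5330 0.2213 0.7604
2 1.1500 0.5421 0.6427
3 1.7920 0.4559 -1.0124
4 2.1110 -0.2765 -4.0301

phase 1: p=0.0033, T=0.533, ωT=1.831281, cosh=3.201044, sinh=3.040836; start (x,ẋ)=(0.028100, 0.156600) → end (x,ẋ)=(0.221284, 0.760387)
phase 2: p=0.4035, T=0.617, ωT=2.119889, cosh=4.225127, sinh=4.105082; start (x,ẋ)=(0.221284, 0.760387) → end (x,ẋ)=(0.542121, 0.642709)
phase 3: p=0.7995, T=0.642, ωT=2.205784, cosh=4.593763, sinh=4.483599; start (x,ẋ)=(0.542121, 0.642709) → end (x,ẋ)=(0.455875, -1.012406)
phase 4: p=0.9697, T=0.319, ωT=1.096020, cosh=1.663216, sinh=1.329018; start (x,ẋ)=(0.455875, -1.012406) → end (x,ẋ)=(-0.276516, -4.030098)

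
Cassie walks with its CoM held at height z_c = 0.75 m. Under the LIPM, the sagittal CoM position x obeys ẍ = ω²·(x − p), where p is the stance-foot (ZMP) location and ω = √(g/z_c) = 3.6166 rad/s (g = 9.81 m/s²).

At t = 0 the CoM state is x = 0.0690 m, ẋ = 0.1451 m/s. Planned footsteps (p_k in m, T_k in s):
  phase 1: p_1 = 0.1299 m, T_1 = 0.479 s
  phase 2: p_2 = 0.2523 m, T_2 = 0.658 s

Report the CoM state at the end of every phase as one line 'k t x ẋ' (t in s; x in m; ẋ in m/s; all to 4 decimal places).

1 0.4790 0.0622 -0.1801
2 1.1370 -1.0498 -4.6622

phase 1: p=0.1299, T=0.479, ωT=1.732351, cosh=2.915400, sinh=2.738532; start (x,ẋ)=(0.069000, 0.145100) → end (x,ẋ)=(0.062224, -0.180140)
phase 2: p=0.2523, T=0.658, ωT=2.379723, cosh=5.447242, sinh=5.354666; start (x,ẋ)=(0.062224, -0.180140) → end (x,ẋ)=(-1.049804, -4.662225)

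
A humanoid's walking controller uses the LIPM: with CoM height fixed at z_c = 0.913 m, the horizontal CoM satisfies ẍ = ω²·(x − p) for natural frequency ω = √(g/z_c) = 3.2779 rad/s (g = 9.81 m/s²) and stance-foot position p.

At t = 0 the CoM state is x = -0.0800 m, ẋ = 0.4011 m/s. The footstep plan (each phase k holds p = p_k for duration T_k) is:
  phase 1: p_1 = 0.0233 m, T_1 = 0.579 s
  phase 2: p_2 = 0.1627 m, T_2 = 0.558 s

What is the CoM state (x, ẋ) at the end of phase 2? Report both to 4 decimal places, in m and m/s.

x = 0.1108, ẋ = -0.0790

phase 1: p=0.0233, T=0.579, ωT=1.897904, cosh=3.410889, sinh=3.261007; start (x,ẋ)=(-0.080000, 0.401100) → end (x,ẋ)=(0.069988, 0.263908)
phase 2: p=0.1627, T=0.558, ωT=1.829068, cosh=3.194322, sinh=3.033759; start (x,ẋ)=(0.069988, 0.263908) → end (x,ẋ)=(0.110800, -0.078955)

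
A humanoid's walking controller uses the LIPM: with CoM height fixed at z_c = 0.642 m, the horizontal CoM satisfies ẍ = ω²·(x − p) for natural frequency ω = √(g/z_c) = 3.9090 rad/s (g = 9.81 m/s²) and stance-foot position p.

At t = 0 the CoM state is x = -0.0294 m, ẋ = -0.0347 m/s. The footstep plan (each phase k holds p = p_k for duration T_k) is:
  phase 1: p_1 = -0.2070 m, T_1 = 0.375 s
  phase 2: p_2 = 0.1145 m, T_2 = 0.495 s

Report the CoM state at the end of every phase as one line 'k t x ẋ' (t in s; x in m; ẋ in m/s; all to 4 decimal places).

1 0.3750 0.1799 1.3442
2 0.8700 1.5113 5.6174

phase 1: p=-0.2070, T=0.375, ωT=1.465875, cosh=2.281104, sinh=2.050228; start (x,ẋ)=(-0.029400, -0.034700) → end (x,ẋ)=(0.179924, 1.344193)
phase 2: p=0.1145, T=0.495, ωT=1.934955, cosh=3.534082, sinh=3.389651; start (x,ẋ)=(0.179924, 1.344193) → end (x,ẋ)=(1.511318, 5.617367)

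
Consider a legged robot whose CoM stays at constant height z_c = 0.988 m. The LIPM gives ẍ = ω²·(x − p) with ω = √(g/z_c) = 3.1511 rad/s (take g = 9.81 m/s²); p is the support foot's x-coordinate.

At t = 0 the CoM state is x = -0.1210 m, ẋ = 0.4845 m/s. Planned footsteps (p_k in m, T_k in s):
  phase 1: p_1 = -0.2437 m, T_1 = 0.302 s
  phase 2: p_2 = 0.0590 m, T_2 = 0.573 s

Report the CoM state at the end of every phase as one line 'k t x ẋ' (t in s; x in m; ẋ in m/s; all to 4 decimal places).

1 0.3020 0.1083 1.1470
2 0.8750 1.2903 4.0429

phase 1: p=-0.2437, T=0.302, ωT=0.951632, cosh=1.488022, sinh=1.101912; start (x,ẋ)=(-0.121000, 0.484500) → end (x,ẋ)=(0.108306, 1.146990)
phase 2: p=0.0590, T=0.573, ωT=1.805580, cosh=3.123940, sinh=2.959561; start (x,ẋ)=(0.108306, 1.146990) → end (x,ẋ)=(1.290298, 4.042945)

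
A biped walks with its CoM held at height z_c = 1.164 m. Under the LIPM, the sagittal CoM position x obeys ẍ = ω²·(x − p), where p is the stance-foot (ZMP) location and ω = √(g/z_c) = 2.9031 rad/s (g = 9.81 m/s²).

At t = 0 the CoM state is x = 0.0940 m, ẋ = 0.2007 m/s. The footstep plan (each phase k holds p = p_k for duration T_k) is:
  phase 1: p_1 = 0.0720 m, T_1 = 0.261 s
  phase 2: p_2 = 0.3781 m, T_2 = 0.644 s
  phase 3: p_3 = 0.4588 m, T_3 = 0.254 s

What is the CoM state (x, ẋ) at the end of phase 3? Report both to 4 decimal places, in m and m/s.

phase 1: p=0.0720, T=0.261, ωT=0.757709, cosh=1.301061, sinh=0.832322; start (x,ẋ)=(0.094000, 0.200700) → end (x,ẋ)=(0.158164, 0.314282)
phase 2: p=0.3781, T=0.644, ωT=1.869596, cosh=3.319932, sinh=3.165746; start (x,ẋ)=(0.158164, 0.314282) → end (x,ẋ)=(-0.009356, -0.977920)
phase 3: p=0.4588, T=0.254, ωT=0.737387, cosh=1.284414, sinh=0.806052; start (x,ẋ)=(-0.009356, -0.977920) → end (x,ẋ)=(-0.414029, -2.351564)

x = -0.4140, ẋ = -2.3516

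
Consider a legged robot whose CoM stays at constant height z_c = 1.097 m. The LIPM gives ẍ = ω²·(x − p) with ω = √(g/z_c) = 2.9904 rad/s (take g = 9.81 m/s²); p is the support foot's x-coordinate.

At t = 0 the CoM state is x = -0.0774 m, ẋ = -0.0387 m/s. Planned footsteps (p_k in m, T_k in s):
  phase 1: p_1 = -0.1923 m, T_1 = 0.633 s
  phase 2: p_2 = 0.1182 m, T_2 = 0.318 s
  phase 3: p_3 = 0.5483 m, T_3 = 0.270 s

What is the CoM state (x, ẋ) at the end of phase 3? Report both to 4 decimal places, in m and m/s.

phase 1: p=-0.1923, T=0.633, ωT=1.892923, cosh=3.394689, sinh=3.244058; start (x,ẋ)=(-0.077400, -0.038700) → end (x,ẋ)=(0.155767, 0.983274)
phase 2: p=0.1182, T=0.318, ωT=0.950947, cosh=1.487267, sinh=1.100893; start (x,ẋ)=(0.155767, 0.983274) → end (x,ẋ)=(0.536057, 1.586066)
phase 3: p=0.5483, T=0.270, ωT=0.807408, cosh=1.344051, sinh=0.898038; start (x,ẋ)=(0.536057, 1.586066) → end (x,ẋ)=(1.008152, 2.098875)

x = 1.0082, ẋ = 2.0989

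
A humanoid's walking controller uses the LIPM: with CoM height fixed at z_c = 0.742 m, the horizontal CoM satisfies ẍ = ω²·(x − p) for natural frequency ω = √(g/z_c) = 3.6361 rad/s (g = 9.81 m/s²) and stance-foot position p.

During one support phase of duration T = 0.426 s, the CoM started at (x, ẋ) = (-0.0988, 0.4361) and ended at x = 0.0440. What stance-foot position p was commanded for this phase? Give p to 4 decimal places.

ωT = 3.6361·0.426 = 1.548979; cosh(ωT) = 2.459563, sinh(ωT) = 2.247098
x(T) = p + (x₀−p)·cosh(ωT) + (ẋ₀/ω)·sinh(ωT) ⇒ p·(1 − cosh) = x(T) − x₀·cosh − (ẋ₀/ω)·sinh
numerator   = 0.0440 − (-0.0988)·2.459563 − (0.4361/3.6361)·2.247098 = 0.017496
denominator = 1 − 2.459563 = -1.459563
p = 0.017496 / -1.459563 = -0.0120

p = -0.0120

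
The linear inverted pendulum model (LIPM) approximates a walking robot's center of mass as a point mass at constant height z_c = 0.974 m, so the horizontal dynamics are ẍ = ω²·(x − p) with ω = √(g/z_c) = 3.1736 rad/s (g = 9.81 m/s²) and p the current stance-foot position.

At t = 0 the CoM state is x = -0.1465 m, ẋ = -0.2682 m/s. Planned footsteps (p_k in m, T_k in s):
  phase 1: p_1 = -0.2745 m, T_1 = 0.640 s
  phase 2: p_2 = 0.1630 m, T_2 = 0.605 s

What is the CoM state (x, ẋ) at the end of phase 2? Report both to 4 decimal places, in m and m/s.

phase 1: p=-0.2745, T=0.640, ωT=2.031104, cosh=3.876844, sinh=3.745653; start (x,ẋ)=(-0.146500, -0.268200) → end (x,ẋ)=(-0.094808, 0.481793)
phase 2: p=0.1630, T=0.605, ωT=1.920028, cosh=3.483876, sinh=3.337273; start (x,ẋ)=(-0.094808, 0.481793) → end (x,ẋ)=(-0.228531, -1.051983)

x = -0.2285, ẋ = -1.0520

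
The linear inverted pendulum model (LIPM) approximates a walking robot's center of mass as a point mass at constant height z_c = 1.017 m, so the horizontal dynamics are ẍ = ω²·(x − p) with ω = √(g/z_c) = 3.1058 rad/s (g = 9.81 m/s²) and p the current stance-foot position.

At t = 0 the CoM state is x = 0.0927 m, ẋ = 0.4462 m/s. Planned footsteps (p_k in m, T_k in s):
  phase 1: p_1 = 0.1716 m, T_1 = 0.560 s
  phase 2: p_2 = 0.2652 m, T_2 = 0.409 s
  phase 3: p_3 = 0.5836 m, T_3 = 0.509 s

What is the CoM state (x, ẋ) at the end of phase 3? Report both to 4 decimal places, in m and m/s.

phase 1: p=0.1716, T=0.560, ωT=1.739248, cosh=2.934357, sinh=2.758704; start (x,ẋ)=(0.092700, 0.446200) → end (x,ẋ)=(0.336413, 0.633296)
phase 2: p=0.2652, T=0.409, ωT=1.270272, cosh=1.921289, sinh=1.640533; start (x,ẋ)=(0.336413, 0.633296) → end (x,ẋ)=(0.736538, 1.579587)
phase 3: p=0.5836, T=0.509, ωT=1.580852, cosh=2.532447, sinh=2.326648; start (x,ẋ)=(0.736538, 1.579587) → end (x,ẋ)=(2.154224, 5.105368)

x = 2.1542, ẋ = 5.1054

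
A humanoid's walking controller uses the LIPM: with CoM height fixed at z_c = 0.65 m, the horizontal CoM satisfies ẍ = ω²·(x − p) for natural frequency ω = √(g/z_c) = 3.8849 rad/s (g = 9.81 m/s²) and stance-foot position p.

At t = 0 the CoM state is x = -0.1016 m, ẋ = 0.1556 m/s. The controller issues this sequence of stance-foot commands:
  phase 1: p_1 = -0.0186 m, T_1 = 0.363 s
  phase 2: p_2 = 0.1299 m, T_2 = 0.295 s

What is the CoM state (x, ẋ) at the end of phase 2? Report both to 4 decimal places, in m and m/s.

x = -0.4088, ẋ = -1.8723

phase 1: p=-0.0186, T=0.363, ωT=1.410219, cosh=2.170471, sinh=1.926381; start (x,ẋ)=(-0.101600, 0.155600) → end (x,ẋ)=(-0.121593, -0.283430)
phase 2: p=0.1299, T=0.295, ωT=1.146046, cosh=1.731810, sinh=1.413919; start (x,ẋ)=(-0.121593, -0.283430) → end (x,ẋ)=(-0.408792, -1.872279)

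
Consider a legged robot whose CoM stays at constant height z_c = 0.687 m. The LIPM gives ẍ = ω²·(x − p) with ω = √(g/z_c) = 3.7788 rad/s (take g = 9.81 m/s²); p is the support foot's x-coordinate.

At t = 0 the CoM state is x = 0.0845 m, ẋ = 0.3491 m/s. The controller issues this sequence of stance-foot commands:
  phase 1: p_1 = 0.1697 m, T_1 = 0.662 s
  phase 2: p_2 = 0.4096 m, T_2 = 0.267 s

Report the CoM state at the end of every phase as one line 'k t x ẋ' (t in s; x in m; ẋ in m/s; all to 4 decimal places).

1 0.6620 0.2062 0.1931
2 0.9290 0.1544 -0.6137

phase 1: p=0.1697, T=0.662, ωT=2.501566, cosh=6.141769, sinh=6.059813; start (x,ẋ)=(0.084500, 0.349100) → end (x,ẋ)=(0.206250, 0.193112)
phase 2: p=0.4096, T=0.267, ωT=1.008940, cosh=1.553648, sinh=1.189043; start (x,ẋ)=(0.206250, 0.193112) → end (x,ẋ)=(0.154430, -0.613655)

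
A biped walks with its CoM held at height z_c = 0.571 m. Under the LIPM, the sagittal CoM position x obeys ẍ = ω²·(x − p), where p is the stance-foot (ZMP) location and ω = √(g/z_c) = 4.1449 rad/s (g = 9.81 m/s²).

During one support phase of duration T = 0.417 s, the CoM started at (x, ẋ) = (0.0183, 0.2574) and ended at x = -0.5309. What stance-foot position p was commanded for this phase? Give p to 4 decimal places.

ωT = 4.1449·0.417 = 1.728423; cosh(ωT) = 2.904666, sinh(ωT) = 2.727102
x(T) = p + (x₀−p)·cosh(ωT) + (ẋ₀/ω)·sinh(ωT) ⇒ p·(1 − cosh) = x(T) − x₀·cosh − (ẋ₀/ω)·sinh
numerator   = -0.5309 − (0.0183)·2.904666 − (0.2574/4.1449)·2.727102 = -0.753410
denominator = 1 − 2.904666 = -1.904666
p = -0.753410 / -1.904666 = 0.3956

p = 0.3956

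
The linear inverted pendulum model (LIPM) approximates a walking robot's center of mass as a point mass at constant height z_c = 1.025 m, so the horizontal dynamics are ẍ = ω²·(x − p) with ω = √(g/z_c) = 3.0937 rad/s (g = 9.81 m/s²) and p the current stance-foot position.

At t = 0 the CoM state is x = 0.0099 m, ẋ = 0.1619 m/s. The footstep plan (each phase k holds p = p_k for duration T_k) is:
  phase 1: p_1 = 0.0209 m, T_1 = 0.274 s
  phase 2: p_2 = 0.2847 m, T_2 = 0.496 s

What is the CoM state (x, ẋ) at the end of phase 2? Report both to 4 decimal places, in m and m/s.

x = -0.1348, ẋ = -1.1036

phase 1: p=0.0209, T=0.274, ωT=0.847674, cosh=1.381311, sinh=0.952900; start (x,ẋ)=(0.009900, 0.161900) → end (x,ẋ)=(0.055573, 0.191206)
phase 2: p=0.2847, T=0.496, ωT=1.534475, cosh=2.427230, sinh=2.211661; start (x,ẋ)=(0.055573, 0.191206) → end (x,ẋ)=(-0.134752, -1.103635)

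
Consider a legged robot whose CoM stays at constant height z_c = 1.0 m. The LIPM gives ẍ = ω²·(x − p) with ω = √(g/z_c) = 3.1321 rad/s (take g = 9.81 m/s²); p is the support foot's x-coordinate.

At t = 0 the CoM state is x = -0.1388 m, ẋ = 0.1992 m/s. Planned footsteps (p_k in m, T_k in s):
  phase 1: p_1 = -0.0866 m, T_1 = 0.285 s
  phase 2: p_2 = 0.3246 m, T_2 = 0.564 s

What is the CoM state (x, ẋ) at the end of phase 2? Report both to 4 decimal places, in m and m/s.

phase 1: p=-0.0866, T=0.285, ωT=0.892648, cosh=1.425579, sinh=1.016009; start (x,ẋ)=(-0.138800, 0.199200) → end (x,ẋ)=(-0.096398, 0.117862)
phase 2: p=0.3246, T=0.564, ωT=1.766504, cosh=3.010648, sinh=2.839719; start (x,ẋ)=(-0.096398, 0.117862) → end (x,ẋ)=(-0.836016, -3.389630)

x = -0.8360, ẋ = -3.3896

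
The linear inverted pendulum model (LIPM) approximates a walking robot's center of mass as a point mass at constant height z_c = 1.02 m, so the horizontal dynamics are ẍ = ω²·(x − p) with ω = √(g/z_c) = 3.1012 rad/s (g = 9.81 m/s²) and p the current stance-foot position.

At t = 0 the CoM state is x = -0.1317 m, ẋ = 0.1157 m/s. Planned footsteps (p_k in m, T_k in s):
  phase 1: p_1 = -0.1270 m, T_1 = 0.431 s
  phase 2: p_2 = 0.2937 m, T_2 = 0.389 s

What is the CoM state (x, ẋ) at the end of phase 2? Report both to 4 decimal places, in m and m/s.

x = -0.2664, ẋ = -1.3363

phase 1: p=-0.1270, T=0.431, ωT=1.336617, cosh=2.034440, sinh=1.771707; start (x,ẋ)=(-0.131700, 0.115700) → end (x,ẋ)=(-0.070463, 0.209561)
phase 2: p=0.2937, T=0.389, ωT=1.206367, cosh=1.820303, sinh=1.521020; start (x,ẋ)=(-0.070463, 0.209561) → end (x,ẋ)=(-0.266405, -1.336287)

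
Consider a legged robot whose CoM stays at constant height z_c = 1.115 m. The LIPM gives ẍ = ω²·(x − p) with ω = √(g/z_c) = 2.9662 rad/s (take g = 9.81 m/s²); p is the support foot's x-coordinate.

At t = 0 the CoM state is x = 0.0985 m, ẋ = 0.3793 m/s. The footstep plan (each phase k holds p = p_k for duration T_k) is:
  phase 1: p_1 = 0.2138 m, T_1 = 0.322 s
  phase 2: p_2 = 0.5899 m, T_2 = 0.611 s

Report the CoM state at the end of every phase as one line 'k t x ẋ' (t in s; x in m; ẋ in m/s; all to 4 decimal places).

phase 1: p=0.2138, T=0.322, ωT=0.955116, cosh=1.491870, sinh=1.107103; start (x,ẋ)=(0.098500, 0.379300) → end (x,ẋ)=(0.183357, 0.187234)
phase 2: p=0.5899, T=0.611, ωT=1.812348, cosh=3.144042, sinh=2.980771; start (x,ẋ)=(0.183357, 0.187234) → end (x,ẋ)=(-0.500134, -3.005804)

1 0.3220 0.1834 0.1872
2 0.9330 -0.5001 -3.0058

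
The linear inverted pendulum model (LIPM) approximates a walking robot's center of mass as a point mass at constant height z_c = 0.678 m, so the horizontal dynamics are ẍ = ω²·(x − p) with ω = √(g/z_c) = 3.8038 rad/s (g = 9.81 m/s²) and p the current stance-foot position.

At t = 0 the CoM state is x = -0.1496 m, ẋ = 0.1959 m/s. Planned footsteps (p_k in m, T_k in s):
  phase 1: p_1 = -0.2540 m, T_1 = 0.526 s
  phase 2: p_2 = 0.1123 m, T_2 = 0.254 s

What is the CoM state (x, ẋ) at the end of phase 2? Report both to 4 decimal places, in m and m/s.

x = 1.0775, ẋ = 4.1912

phase 1: p=-0.2540, T=0.526, ωT=2.000799, cosh=3.765094, sinh=3.629867; start (x,ẋ)=(-0.149600, 0.195900) → end (x,ẋ)=(0.326018, 2.179063)
phase 2: p=0.1123, T=0.254, ωT=0.966165, cosh=1.504194, sinh=1.123654; start (x,ẋ)=(0.326018, 2.179063) → end (x,ẋ)=(1.077475, 4.191197)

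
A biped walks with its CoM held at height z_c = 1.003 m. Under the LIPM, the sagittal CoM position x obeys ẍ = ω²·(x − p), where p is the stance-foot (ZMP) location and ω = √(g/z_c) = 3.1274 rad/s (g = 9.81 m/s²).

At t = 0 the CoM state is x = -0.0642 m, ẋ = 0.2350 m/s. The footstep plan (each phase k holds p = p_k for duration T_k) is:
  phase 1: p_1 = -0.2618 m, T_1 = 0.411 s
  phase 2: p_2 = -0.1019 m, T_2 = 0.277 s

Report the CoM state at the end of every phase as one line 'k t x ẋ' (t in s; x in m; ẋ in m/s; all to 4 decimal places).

1 0.4110 0.2482 1.4892
2 0.6880 0.8541 3.1557

phase 1: p=-0.2618, T=0.411, ωT=1.285361, cosh=1.946263, sinh=1.669712; start (x,ẋ)=(-0.064200, 0.235000) → end (x,ẋ)=(0.248247, 1.489211)
phase 2: p=-0.1019, T=0.277, ωT=0.866290, cosh=1.399290, sinh=0.978781; start (x,ẋ)=(0.248247, 1.489211) → end (x,ẋ)=(0.854136, 3.155653)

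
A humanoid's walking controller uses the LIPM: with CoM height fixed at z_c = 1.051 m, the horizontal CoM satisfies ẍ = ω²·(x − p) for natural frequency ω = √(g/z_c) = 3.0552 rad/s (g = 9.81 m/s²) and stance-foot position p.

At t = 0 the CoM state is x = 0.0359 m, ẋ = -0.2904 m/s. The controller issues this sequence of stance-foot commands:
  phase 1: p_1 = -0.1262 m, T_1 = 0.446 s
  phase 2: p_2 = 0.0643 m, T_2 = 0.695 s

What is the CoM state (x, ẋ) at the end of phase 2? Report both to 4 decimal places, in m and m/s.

phase 1: p=-0.1262, T=0.446, ωT=1.362619, cosh=2.081200, sinh=1.825211; start (x,ẋ)=(0.035900, -0.290400) → end (x,ẋ)=(0.037674, 0.299551)
phase 2: p=0.0643, T=0.695, ωT=2.123364, cosh=4.239420, sinh=4.119791; start (x,ẋ)=(0.037674, 0.299551) → end (x,ẋ)=(0.355353, 0.934793)

x = 0.3554, ẋ = 0.9348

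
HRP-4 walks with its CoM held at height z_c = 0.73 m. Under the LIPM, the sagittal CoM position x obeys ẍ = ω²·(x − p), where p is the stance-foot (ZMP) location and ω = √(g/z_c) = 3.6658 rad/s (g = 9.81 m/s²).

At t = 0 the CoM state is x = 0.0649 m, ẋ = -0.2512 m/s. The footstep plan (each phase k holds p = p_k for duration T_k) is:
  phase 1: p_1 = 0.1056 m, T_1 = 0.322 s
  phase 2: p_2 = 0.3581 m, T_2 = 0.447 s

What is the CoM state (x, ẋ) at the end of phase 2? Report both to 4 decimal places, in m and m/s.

phase 1: p=0.1056, T=0.322, ωT=1.180388, cosh=1.781398, sinh=1.474238; start (x,ẋ)=(0.064900, -0.251200) → end (x,ẋ)=(-0.067925, -0.667441)
phase 2: p=0.3581, T=0.447, ωT=1.638613, cosh=2.671136, sinh=2.476886; start (x,ẋ)=(-0.067925, -0.667441) → end (x,ẋ)=(-1.230844, -5.651038)

x = -1.2308, ẋ = -5.6510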